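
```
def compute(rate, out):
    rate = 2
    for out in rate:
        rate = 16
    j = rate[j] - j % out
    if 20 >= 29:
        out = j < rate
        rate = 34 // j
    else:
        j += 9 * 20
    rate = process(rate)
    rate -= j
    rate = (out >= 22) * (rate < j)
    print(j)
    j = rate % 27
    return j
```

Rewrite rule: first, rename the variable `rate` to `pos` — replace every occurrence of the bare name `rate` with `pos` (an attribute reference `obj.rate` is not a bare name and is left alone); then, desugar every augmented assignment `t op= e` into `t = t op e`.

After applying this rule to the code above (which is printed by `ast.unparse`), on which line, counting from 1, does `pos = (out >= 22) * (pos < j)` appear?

13

Transformed code:
def compute(pos, out):
    pos = 2
    for out in pos:
        pos = 16
    j = pos[j] - j % out
    if 20 >= 29:
        out = j < pos
        pos = 34 // j
    else:
        j = j + 9 * 20
    pos = process(pos)
    pos = pos - j
    pos = (out >= 22) * (pos < j)
    print(j)
    j = pos % 27
    return j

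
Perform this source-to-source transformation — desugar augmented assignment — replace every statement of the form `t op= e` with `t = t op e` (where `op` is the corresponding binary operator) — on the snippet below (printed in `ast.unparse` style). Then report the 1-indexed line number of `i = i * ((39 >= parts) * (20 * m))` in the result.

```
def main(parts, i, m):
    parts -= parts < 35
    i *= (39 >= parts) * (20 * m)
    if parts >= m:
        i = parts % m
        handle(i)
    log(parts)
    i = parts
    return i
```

Transformed code:
def main(parts, i, m):
    parts = parts - (parts < 35)
    i = i * ((39 >= parts) * (20 * m))
    if parts >= m:
        i = parts % m
        handle(i)
    log(parts)
    i = parts
    return i

3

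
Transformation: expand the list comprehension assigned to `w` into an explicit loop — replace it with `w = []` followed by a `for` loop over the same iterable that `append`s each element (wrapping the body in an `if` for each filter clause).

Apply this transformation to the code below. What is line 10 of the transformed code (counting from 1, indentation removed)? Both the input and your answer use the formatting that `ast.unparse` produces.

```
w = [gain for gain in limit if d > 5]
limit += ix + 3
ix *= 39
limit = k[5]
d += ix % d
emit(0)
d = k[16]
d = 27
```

d = k[16]

Transformed code:
w = []
for gain in limit:
    if d > 5:
        w.append(gain)
limit += ix + 3
ix *= 39
limit = k[5]
d += ix % d
emit(0)
d = k[16]
d = 27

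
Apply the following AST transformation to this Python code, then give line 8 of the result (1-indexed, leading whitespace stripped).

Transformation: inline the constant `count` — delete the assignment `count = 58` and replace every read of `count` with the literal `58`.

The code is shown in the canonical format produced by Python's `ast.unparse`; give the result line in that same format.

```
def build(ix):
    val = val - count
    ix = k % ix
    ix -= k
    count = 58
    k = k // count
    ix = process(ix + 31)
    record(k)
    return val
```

return val

Transformed code:
def build(ix):
    val = val - 58
    ix = k % ix
    ix -= k
    k = k // 58
    ix = process(ix + 31)
    record(k)
    return val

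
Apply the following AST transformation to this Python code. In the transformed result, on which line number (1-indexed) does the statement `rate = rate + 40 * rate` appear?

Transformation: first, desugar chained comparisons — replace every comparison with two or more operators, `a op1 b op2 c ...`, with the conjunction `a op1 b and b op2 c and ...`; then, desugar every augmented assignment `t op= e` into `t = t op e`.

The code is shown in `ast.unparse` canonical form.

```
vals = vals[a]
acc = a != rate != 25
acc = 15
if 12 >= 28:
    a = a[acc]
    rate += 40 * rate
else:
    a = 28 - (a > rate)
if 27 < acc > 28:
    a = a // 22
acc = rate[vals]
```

6

Transformed code:
vals = vals[a]
acc = a != rate and rate != 25
acc = 15
if 12 >= 28:
    a = a[acc]
    rate = rate + 40 * rate
else:
    a = 28 - (a > rate)
if 27 < acc and acc > 28:
    a = a // 22
acc = rate[vals]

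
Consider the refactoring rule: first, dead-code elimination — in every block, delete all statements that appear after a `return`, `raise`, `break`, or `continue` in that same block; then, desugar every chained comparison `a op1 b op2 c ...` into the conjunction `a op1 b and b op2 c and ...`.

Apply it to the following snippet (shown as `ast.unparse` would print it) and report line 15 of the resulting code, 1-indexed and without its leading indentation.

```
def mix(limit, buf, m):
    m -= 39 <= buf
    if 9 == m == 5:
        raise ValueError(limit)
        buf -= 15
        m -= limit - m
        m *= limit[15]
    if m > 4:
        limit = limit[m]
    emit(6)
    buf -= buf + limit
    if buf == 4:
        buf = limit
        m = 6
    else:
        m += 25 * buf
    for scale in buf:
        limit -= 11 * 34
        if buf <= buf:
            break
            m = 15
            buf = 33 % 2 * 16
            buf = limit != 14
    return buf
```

limit -= 11 * 34

Transformed code:
def mix(limit, buf, m):
    m -= 39 <= buf
    if 9 == m and m == 5:
        raise ValueError(limit)
    if m > 4:
        limit = limit[m]
    emit(6)
    buf -= buf + limit
    if buf == 4:
        buf = limit
        m = 6
    else:
        m += 25 * buf
    for scale in buf:
        limit -= 11 * 34
        if buf <= buf:
            break
    return buf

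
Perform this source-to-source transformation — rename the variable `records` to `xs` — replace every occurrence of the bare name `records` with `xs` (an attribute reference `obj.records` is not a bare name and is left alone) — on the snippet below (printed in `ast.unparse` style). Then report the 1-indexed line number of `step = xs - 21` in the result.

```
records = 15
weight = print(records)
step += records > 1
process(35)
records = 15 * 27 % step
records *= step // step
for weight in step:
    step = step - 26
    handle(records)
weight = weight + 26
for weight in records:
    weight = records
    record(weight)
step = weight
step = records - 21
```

Transformed code:
xs = 15
weight = print(xs)
step += xs > 1
process(35)
xs = 15 * 27 % step
xs *= step // step
for weight in step:
    step = step - 26
    handle(xs)
weight = weight + 26
for weight in xs:
    weight = xs
    record(weight)
step = weight
step = xs - 21

15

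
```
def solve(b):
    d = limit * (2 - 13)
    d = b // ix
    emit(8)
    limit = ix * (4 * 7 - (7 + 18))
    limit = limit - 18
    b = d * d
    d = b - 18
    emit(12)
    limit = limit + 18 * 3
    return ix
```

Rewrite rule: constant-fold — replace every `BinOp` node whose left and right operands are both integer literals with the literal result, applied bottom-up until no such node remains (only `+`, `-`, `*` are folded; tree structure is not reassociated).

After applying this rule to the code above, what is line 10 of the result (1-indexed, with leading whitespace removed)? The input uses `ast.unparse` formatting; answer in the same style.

limit = limit + 54

Transformed code:
def solve(b):
    d = limit * -11
    d = b // ix
    emit(8)
    limit = ix * 3
    limit = limit - 18
    b = d * d
    d = b - 18
    emit(12)
    limit = limit + 54
    return ix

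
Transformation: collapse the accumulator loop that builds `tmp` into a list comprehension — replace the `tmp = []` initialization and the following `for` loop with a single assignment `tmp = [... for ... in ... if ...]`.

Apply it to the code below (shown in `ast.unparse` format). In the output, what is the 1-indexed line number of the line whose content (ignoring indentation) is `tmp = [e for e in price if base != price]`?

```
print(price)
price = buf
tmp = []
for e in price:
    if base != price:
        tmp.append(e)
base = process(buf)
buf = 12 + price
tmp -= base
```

3

Transformed code:
print(price)
price = buf
tmp = [e for e in price if base != price]
base = process(buf)
buf = 12 + price
tmp -= base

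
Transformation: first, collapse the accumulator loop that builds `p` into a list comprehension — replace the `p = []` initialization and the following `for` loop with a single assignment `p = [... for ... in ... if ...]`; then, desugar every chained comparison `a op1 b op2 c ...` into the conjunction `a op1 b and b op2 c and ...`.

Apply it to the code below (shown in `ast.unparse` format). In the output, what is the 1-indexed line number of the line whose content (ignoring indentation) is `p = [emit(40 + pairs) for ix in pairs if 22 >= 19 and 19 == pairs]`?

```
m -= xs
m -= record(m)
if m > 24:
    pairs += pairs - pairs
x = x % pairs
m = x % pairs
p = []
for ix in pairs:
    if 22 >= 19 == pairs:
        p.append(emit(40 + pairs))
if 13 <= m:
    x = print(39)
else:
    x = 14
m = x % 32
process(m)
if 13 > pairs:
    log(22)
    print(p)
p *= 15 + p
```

Transformed code:
m -= xs
m -= record(m)
if m > 24:
    pairs += pairs - pairs
x = x % pairs
m = x % pairs
p = [emit(40 + pairs) for ix in pairs if 22 >= 19 and 19 == pairs]
if 13 <= m:
    x = print(39)
else:
    x = 14
m = x % 32
process(m)
if 13 > pairs:
    log(22)
    print(p)
p *= 15 + p

7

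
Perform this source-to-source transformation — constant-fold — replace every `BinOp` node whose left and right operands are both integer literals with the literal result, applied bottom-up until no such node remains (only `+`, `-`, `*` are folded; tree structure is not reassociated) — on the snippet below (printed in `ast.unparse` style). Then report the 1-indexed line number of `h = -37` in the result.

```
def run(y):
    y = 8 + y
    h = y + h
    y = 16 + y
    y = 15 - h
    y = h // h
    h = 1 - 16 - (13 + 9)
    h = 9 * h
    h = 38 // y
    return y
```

Transformed code:
def run(y):
    y = 8 + y
    h = y + h
    y = 16 + y
    y = 15 - h
    y = h // h
    h = -37
    h = 9 * h
    h = 38 // y
    return y

7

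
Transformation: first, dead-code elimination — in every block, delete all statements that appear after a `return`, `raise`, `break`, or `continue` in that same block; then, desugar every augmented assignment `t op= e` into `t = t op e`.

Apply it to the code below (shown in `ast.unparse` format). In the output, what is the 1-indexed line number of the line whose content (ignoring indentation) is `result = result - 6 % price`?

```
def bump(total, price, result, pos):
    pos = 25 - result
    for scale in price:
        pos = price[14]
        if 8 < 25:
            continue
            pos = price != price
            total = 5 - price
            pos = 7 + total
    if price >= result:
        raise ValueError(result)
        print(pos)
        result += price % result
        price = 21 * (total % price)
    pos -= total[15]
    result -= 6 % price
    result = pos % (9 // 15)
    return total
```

Transformed code:
def bump(total, price, result, pos):
    pos = 25 - result
    for scale in price:
        pos = price[14]
        if 8 < 25:
            continue
    if price >= result:
        raise ValueError(result)
    pos = pos - total[15]
    result = result - 6 % price
    result = pos % (9 // 15)
    return total

10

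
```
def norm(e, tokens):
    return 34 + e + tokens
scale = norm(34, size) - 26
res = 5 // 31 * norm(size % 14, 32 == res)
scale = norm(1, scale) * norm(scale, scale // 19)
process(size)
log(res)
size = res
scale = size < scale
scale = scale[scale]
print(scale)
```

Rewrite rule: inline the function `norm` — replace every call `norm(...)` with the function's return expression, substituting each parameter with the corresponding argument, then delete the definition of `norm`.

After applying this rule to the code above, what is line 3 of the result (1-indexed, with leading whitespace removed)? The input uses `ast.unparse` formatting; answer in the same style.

Transformed code:
scale = 34 + 34 + size - 26
res = 5 // 31 * (34 + size % 14 + (32 == res))
scale = (34 + 1 + scale) * (34 + scale + scale // 19)
process(size)
log(res)
size = res
scale = size < scale
scale = scale[scale]
print(scale)

scale = (34 + 1 + scale) * (34 + scale + scale // 19)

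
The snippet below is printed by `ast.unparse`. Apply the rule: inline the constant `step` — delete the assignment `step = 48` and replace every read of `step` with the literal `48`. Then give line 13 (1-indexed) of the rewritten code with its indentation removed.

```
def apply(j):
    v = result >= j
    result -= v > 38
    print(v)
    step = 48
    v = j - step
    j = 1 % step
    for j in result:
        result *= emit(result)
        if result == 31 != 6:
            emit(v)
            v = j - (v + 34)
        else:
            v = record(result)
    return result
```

v = record(result)

Transformed code:
def apply(j):
    v = result >= j
    result -= v > 38
    print(v)
    v = j - 48
    j = 1 % 48
    for j in result:
        result *= emit(result)
        if result == 31 != 6:
            emit(v)
            v = j - (v + 34)
        else:
            v = record(result)
    return result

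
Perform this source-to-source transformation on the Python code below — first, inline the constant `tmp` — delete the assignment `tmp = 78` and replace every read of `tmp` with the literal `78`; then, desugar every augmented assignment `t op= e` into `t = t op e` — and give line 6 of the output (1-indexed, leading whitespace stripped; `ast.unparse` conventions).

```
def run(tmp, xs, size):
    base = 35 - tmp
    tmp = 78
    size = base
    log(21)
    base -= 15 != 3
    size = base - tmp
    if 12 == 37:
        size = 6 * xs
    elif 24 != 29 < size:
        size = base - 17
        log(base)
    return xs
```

Transformed code:
def run(tmp, xs, size):
    base = 35 - 78
    size = base
    log(21)
    base = base - (15 != 3)
    size = base - 78
    if 12 == 37:
        size = 6 * xs
    elif 24 != 29 < size:
        size = base - 17
        log(base)
    return xs

size = base - 78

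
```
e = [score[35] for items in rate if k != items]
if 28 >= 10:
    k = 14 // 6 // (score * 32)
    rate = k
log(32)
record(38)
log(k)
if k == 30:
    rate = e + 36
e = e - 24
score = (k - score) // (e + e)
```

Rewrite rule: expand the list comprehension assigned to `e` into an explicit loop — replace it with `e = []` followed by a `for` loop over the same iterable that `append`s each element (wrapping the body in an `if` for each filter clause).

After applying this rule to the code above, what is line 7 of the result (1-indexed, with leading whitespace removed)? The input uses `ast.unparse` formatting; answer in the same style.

Transformed code:
e = []
for items in rate:
    if k != items:
        e.append(score[35])
if 28 >= 10:
    k = 14 // 6 // (score * 32)
    rate = k
log(32)
record(38)
log(k)
if k == 30:
    rate = e + 36
e = e - 24
score = (k - score) // (e + e)

rate = k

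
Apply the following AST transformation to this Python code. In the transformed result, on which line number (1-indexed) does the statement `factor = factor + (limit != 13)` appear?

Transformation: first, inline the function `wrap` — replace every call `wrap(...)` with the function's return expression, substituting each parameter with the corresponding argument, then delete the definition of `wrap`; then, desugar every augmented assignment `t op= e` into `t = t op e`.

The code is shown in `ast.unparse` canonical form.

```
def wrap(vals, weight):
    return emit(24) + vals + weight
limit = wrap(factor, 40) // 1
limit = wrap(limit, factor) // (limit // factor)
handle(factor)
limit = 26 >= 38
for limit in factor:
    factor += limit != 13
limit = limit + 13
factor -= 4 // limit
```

Transformed code:
limit = (emit(24) + factor + 40) // 1
limit = (emit(24) + limit + factor) // (limit // factor)
handle(factor)
limit = 26 >= 38
for limit in factor:
    factor = factor + (limit != 13)
limit = limit + 13
factor = factor - 4 // limit

6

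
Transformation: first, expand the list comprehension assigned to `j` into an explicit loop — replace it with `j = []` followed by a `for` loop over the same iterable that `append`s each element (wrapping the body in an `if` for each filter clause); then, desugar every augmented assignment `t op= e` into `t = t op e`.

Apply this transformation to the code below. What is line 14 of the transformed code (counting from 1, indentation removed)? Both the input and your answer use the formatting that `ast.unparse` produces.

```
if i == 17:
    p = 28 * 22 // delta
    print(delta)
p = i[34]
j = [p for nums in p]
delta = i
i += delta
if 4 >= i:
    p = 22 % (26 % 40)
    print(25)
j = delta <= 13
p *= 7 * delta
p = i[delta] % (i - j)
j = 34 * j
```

p = p * (7 * delta)

Transformed code:
if i == 17:
    p = 28 * 22 // delta
    print(delta)
p = i[34]
j = []
for nums in p:
    j.append(p)
delta = i
i = i + delta
if 4 >= i:
    p = 22 % (26 % 40)
    print(25)
j = delta <= 13
p = p * (7 * delta)
p = i[delta] % (i - j)
j = 34 * j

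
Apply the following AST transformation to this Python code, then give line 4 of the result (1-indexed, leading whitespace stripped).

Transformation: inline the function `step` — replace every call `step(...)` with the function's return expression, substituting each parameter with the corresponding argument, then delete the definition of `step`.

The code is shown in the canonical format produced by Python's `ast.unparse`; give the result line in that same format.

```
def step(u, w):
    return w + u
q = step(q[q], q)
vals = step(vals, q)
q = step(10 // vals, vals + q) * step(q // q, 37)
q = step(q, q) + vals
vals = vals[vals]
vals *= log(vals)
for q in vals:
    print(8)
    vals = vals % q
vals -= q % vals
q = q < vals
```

q = q + q + vals

Transformed code:
q = q + q[q]
vals = q + vals
q = (vals + q + 10 // vals) * (37 + q // q)
q = q + q + vals
vals = vals[vals]
vals *= log(vals)
for q in vals:
    print(8)
    vals = vals % q
vals -= q % vals
q = q < vals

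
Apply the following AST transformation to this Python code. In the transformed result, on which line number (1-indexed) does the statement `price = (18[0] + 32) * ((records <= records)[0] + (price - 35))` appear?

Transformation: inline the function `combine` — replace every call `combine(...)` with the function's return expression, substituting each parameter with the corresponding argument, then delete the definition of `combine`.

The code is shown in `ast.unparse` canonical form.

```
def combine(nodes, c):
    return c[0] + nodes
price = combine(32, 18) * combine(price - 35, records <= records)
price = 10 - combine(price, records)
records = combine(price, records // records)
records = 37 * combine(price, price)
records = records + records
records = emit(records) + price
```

1

Transformed code:
price = (18[0] + 32) * ((records <= records)[0] + (price - 35))
price = 10 - (records[0] + price)
records = (records // records)[0] + price
records = 37 * (price[0] + price)
records = records + records
records = emit(records) + price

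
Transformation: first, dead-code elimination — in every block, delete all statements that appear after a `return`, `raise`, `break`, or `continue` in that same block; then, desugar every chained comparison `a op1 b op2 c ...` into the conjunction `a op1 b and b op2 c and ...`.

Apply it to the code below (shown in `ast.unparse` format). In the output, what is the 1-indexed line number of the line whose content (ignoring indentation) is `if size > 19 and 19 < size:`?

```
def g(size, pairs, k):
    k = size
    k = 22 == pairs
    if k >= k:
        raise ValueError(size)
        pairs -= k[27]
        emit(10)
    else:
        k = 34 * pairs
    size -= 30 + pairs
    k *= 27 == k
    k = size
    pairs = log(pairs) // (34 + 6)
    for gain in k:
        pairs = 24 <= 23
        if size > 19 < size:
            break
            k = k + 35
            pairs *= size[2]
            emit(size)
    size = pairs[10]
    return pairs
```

14

Transformed code:
def g(size, pairs, k):
    k = size
    k = 22 == pairs
    if k >= k:
        raise ValueError(size)
    else:
        k = 34 * pairs
    size -= 30 + pairs
    k *= 27 == k
    k = size
    pairs = log(pairs) // (34 + 6)
    for gain in k:
        pairs = 24 <= 23
        if size > 19 and 19 < size:
            break
    size = pairs[10]
    return pairs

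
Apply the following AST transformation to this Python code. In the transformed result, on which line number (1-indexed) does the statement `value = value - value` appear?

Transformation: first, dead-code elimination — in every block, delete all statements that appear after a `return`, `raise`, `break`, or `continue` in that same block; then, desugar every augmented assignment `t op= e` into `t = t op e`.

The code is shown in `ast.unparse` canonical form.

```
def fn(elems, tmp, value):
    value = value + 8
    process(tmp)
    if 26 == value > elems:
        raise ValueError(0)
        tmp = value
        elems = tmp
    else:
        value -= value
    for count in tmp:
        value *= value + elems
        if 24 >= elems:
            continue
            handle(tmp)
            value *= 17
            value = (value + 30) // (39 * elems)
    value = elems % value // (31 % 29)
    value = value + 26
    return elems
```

7

Transformed code:
def fn(elems, tmp, value):
    value = value + 8
    process(tmp)
    if 26 == value > elems:
        raise ValueError(0)
    else:
        value = value - value
    for count in tmp:
        value = value * (value + elems)
        if 24 >= elems:
            continue
    value = elems % value // (31 % 29)
    value = value + 26
    return elems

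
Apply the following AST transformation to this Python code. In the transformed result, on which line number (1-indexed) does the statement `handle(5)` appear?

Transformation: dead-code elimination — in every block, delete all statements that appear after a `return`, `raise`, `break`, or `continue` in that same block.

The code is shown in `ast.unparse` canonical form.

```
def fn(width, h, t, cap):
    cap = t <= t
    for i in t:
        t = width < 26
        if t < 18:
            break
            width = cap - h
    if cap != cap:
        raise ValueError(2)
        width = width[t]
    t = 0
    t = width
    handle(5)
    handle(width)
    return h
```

11

Transformed code:
def fn(width, h, t, cap):
    cap = t <= t
    for i in t:
        t = width < 26
        if t < 18:
            break
    if cap != cap:
        raise ValueError(2)
    t = 0
    t = width
    handle(5)
    handle(width)
    return h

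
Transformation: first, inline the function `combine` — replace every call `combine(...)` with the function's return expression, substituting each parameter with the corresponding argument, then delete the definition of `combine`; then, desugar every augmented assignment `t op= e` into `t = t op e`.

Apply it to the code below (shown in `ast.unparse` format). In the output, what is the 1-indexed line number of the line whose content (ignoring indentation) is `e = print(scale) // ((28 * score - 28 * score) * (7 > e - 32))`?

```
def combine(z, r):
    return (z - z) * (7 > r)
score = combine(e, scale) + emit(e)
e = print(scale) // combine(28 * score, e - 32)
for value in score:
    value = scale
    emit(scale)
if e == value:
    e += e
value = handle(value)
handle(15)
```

Transformed code:
score = (e - e) * (7 > scale) + emit(e)
e = print(scale) // ((28 * score - 28 * score) * (7 > e - 32))
for value in score:
    value = scale
    emit(scale)
if e == value:
    e = e + e
value = handle(value)
handle(15)

2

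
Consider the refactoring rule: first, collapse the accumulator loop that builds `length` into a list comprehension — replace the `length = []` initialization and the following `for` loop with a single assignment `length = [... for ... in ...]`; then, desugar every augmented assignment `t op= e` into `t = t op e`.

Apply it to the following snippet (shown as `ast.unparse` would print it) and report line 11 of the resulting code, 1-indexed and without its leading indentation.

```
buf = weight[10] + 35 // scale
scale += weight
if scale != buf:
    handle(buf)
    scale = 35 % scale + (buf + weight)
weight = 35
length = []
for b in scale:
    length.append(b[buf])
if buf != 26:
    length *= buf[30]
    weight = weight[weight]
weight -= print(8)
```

Transformed code:
buf = weight[10] + 35 // scale
scale = scale + weight
if scale != buf:
    handle(buf)
    scale = 35 % scale + (buf + weight)
weight = 35
length = [b[buf] for b in scale]
if buf != 26:
    length = length * buf[30]
    weight = weight[weight]
weight = weight - print(8)

weight = weight - print(8)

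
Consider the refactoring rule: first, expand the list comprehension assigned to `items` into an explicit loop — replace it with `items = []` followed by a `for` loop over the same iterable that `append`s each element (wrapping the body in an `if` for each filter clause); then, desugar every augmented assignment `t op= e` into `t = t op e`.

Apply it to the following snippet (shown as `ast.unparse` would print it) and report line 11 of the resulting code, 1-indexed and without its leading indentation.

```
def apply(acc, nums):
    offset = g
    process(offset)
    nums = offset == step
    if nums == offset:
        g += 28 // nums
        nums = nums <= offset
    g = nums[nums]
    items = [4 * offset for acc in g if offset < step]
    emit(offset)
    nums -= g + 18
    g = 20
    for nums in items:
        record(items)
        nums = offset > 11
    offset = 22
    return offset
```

if offset < step:

Transformed code:
def apply(acc, nums):
    offset = g
    process(offset)
    nums = offset == step
    if nums == offset:
        g = g + 28 // nums
        nums = nums <= offset
    g = nums[nums]
    items = []
    for acc in g:
        if offset < step:
            items.append(4 * offset)
    emit(offset)
    nums = nums - (g + 18)
    g = 20
    for nums in items:
        record(items)
        nums = offset > 11
    offset = 22
    return offset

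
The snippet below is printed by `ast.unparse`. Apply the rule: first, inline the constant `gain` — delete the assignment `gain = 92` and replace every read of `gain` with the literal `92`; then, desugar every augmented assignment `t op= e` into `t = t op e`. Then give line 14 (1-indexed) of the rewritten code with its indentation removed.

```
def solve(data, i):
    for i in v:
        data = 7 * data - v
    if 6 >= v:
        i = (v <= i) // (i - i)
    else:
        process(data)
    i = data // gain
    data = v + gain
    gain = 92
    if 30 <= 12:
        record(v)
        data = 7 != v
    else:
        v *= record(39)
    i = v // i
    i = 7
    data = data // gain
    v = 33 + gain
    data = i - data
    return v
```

v = v * record(39)

Transformed code:
def solve(data, i):
    for i in v:
        data = 7 * data - v
    if 6 >= v:
        i = (v <= i) // (i - i)
    else:
        process(data)
    i = data // 92
    data = v + 92
    if 30 <= 12:
        record(v)
        data = 7 != v
    else:
        v = v * record(39)
    i = v // i
    i = 7
    data = data // 92
    v = 33 + 92
    data = i - data
    return v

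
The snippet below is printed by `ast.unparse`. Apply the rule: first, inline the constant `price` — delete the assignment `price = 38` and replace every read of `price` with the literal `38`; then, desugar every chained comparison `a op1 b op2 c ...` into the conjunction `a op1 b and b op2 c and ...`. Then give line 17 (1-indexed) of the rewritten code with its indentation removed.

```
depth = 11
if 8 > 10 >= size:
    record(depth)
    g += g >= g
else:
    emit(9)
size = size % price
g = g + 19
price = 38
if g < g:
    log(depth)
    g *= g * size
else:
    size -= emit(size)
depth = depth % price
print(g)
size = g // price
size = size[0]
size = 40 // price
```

Transformed code:
depth = 11
if 8 > 10 and 10 >= size:
    record(depth)
    g += g >= g
else:
    emit(9)
size = size % 38
g = g + 19
if g < g:
    log(depth)
    g *= g * size
else:
    size -= emit(size)
depth = depth % 38
print(g)
size = g // 38
size = size[0]
size = 40 // 38

size = size[0]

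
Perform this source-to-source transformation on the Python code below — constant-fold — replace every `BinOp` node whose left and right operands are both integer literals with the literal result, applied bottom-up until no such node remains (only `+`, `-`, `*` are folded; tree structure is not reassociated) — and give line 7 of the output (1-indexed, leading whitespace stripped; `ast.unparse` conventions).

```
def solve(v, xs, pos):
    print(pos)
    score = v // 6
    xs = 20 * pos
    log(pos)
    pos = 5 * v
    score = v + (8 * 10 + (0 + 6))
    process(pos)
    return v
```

Transformed code:
def solve(v, xs, pos):
    print(pos)
    score = v // 6
    xs = 20 * pos
    log(pos)
    pos = 5 * v
    score = v + 86
    process(pos)
    return v

score = v + 86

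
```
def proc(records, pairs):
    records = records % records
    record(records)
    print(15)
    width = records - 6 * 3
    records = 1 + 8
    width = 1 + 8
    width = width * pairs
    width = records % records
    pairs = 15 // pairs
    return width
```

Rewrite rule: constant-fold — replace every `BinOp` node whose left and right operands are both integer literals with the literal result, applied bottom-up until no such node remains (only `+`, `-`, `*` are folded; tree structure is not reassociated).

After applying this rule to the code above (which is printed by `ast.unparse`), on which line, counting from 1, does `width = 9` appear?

7

Transformed code:
def proc(records, pairs):
    records = records % records
    record(records)
    print(15)
    width = records - 18
    records = 9
    width = 9
    width = width * pairs
    width = records % records
    pairs = 15 // pairs
    return width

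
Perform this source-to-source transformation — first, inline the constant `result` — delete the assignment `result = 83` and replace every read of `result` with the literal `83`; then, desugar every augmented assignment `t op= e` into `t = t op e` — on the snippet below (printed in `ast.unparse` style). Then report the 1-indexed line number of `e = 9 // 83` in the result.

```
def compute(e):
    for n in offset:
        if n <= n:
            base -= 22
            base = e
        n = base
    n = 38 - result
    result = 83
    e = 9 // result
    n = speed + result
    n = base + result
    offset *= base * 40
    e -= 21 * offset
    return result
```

Transformed code:
def compute(e):
    for n in offset:
        if n <= n:
            base = base - 22
            base = e
        n = base
    n = 38 - 83
    e = 9 // 83
    n = speed + 83
    n = base + 83
    offset = offset * (base * 40)
    e = e - 21 * offset
    return 83

8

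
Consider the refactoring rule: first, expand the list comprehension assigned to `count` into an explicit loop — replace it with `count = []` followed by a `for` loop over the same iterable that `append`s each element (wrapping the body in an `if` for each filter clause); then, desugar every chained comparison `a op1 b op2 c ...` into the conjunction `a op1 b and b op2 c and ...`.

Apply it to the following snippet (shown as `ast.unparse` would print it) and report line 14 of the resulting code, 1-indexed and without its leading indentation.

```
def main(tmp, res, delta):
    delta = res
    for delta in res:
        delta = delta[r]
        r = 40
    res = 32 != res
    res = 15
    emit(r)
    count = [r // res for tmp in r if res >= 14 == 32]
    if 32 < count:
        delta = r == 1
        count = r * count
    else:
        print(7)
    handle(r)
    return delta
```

Transformed code:
def main(tmp, res, delta):
    delta = res
    for delta in res:
        delta = delta[r]
        r = 40
    res = 32 != res
    res = 15
    emit(r)
    count = []
    for tmp in r:
        if res >= 14 and 14 == 32:
            count.append(r // res)
    if 32 < count:
        delta = r == 1
        count = r * count
    else:
        print(7)
    handle(r)
    return delta

delta = r == 1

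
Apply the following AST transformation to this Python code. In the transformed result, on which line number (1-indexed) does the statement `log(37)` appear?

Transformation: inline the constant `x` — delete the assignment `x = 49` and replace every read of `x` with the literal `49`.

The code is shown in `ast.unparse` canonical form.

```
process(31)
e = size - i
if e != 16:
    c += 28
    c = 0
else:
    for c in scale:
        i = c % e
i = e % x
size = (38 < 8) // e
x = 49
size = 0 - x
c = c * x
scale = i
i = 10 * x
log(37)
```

15

Transformed code:
process(31)
e = size - i
if e != 16:
    c += 28
    c = 0
else:
    for c in scale:
        i = c % e
i = e % 49
size = (38 < 8) // e
size = 0 - 49
c = c * 49
scale = i
i = 10 * 49
log(37)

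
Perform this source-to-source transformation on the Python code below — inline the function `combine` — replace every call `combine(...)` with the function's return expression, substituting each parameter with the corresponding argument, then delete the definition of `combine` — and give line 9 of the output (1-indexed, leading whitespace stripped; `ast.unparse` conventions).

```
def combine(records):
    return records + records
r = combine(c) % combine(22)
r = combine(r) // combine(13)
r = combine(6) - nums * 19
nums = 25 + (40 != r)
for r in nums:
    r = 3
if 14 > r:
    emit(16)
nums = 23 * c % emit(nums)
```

Transformed code:
r = (c + c) % (22 + 22)
r = (r + r) // (13 + 13)
r = 6 + 6 - nums * 19
nums = 25 + (40 != r)
for r in nums:
    r = 3
if 14 > r:
    emit(16)
nums = 23 * c % emit(nums)

nums = 23 * c % emit(nums)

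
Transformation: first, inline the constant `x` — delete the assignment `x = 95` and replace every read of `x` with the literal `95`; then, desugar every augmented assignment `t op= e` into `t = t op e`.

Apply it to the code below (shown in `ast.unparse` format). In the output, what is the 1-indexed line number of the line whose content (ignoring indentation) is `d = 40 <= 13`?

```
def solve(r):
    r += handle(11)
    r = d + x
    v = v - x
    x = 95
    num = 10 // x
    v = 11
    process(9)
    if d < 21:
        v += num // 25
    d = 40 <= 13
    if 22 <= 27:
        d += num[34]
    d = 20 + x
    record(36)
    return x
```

Transformed code:
def solve(r):
    r = r + handle(11)
    r = d + 95
    v = v - 95
    num = 10 // 95
    v = 11
    process(9)
    if d < 21:
        v = v + num // 25
    d = 40 <= 13
    if 22 <= 27:
        d = d + num[34]
    d = 20 + 95
    record(36)
    return 95

10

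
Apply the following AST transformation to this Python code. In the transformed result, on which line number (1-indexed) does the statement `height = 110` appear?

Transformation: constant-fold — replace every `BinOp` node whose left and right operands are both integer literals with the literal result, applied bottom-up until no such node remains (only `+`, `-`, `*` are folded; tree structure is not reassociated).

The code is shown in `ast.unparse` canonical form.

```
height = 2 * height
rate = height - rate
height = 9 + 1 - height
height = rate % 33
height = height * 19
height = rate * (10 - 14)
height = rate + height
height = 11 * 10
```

Transformed code:
height = 2 * height
rate = height - rate
height = 10 - height
height = rate % 33
height = height * 19
height = rate * -4
height = rate + height
height = 110

8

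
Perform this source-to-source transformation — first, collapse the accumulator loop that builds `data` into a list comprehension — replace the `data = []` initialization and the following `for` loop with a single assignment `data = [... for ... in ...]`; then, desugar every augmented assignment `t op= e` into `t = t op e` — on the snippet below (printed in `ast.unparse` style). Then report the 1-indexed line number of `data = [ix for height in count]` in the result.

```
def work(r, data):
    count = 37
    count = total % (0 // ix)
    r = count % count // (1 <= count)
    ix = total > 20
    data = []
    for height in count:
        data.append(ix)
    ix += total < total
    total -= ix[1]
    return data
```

6

Transformed code:
def work(r, data):
    count = 37
    count = total % (0 // ix)
    r = count % count // (1 <= count)
    ix = total > 20
    data = [ix for height in count]
    ix = ix + (total < total)
    total = total - ix[1]
    return data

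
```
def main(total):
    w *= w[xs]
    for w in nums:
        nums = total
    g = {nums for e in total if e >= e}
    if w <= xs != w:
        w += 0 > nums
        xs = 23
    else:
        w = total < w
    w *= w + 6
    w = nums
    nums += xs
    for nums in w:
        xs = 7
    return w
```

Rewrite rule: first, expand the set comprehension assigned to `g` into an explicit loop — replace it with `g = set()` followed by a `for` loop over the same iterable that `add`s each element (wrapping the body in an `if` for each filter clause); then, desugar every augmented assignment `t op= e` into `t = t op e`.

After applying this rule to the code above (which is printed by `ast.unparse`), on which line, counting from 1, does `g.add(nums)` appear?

8

Transformed code:
def main(total):
    w = w * w[xs]
    for w in nums:
        nums = total
    g = set()
    for e in total:
        if e >= e:
            g.add(nums)
    if w <= xs != w:
        w = w + (0 > nums)
        xs = 23
    else:
        w = total < w
    w = w * (w + 6)
    w = nums
    nums = nums + xs
    for nums in w:
        xs = 7
    return w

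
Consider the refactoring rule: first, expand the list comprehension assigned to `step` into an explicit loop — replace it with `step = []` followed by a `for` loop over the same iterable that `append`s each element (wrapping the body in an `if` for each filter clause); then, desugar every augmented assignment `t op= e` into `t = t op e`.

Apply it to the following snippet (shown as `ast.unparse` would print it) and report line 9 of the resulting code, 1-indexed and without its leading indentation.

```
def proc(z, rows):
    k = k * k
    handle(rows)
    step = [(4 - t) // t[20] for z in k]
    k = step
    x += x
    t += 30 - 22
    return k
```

t = t + (30 - 22)

Transformed code:
def proc(z, rows):
    k = k * k
    handle(rows)
    step = []
    for z in k:
        step.append((4 - t) // t[20])
    k = step
    x = x + x
    t = t + (30 - 22)
    return k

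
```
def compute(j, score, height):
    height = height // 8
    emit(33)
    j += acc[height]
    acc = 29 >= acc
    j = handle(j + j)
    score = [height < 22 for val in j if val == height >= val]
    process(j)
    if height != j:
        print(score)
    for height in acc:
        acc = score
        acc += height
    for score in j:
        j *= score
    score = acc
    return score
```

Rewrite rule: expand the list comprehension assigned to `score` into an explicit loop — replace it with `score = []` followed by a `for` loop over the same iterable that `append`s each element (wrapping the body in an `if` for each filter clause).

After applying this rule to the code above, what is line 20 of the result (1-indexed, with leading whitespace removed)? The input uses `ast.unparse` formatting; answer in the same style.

Transformed code:
def compute(j, score, height):
    height = height // 8
    emit(33)
    j += acc[height]
    acc = 29 >= acc
    j = handle(j + j)
    score = []
    for val in j:
        if val == height >= val:
            score.append(height < 22)
    process(j)
    if height != j:
        print(score)
    for height in acc:
        acc = score
        acc += height
    for score in j:
        j *= score
    score = acc
    return score

return score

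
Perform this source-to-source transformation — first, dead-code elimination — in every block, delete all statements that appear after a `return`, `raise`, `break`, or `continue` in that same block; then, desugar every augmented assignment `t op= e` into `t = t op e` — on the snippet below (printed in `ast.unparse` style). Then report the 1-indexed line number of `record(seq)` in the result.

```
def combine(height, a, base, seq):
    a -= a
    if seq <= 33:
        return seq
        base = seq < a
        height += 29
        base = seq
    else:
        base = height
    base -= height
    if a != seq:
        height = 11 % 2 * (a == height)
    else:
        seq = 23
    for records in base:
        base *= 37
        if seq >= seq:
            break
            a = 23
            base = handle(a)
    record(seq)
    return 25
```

16

Transformed code:
def combine(height, a, base, seq):
    a = a - a
    if seq <= 33:
        return seq
    else:
        base = height
    base = base - height
    if a != seq:
        height = 11 % 2 * (a == height)
    else:
        seq = 23
    for records in base:
        base = base * 37
        if seq >= seq:
            break
    record(seq)
    return 25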